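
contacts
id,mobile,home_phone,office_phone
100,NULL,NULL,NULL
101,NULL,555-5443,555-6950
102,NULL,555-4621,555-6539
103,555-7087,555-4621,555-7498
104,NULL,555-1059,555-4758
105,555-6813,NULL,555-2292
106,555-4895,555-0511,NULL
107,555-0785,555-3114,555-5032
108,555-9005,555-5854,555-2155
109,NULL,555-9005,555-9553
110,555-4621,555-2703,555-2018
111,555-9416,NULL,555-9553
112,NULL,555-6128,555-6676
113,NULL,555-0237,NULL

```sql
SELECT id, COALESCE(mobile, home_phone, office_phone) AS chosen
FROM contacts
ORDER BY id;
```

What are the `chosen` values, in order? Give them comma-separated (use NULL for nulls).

NULL, 555-5443, 555-4621, 555-7087, 555-1059, 555-6813, 555-4895, 555-0785, 555-9005, 555-9005, 555-4621, 555-9416, 555-6128, 555-0237

id=100: mobile=NULL, home_phone=NULL, office_phone=NULL (all NULL) → NULL
id=101: mobile=NULL, home_phone=555-5443 → 555-5443
id=102: mobile=NULL, home_phone=555-4621 → 555-4621
id=103: mobile=555-7087 → 555-7087
id=104: mobile=NULL, home_phone=555-1059 → 555-1059
id=105: mobile=555-6813 → 555-6813
id=106: mobile=555-4895 → 555-4895
id=107: mobile=555-0785 → 555-0785
id=108: mobile=555-9005 → 555-9005
id=109: mobile=NULL, home_phone=555-9005 → 555-9005
id=110: mobile=555-4621 → 555-4621
id=111: mobile=555-9416 → 555-9416
id=112: mobile=NULL, home_phone=555-6128 → 555-6128
id=113: mobile=NULL, home_phone=555-0237 → 555-0237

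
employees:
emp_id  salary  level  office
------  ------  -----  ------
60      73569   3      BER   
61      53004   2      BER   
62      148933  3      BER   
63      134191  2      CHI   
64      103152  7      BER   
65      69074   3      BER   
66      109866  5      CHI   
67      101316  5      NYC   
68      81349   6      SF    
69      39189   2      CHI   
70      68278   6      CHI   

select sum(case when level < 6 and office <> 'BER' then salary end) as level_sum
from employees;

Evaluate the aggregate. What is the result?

384562

emp_id=60: ✗
emp_id=61: ✗
emp_id=62: ✗
emp_id=63: ✓ → 134191
emp_id=64: ✗
emp_id=65: ✗
emp_id=66: ✓ → 109866
emp_id=67: ✓ → 101316
emp_id=68: ✗
emp_id=69: ✓ → 39189
emp_id=70: ✗
level_sum = 134191 + 109866 + 101316 + 39189 = 384562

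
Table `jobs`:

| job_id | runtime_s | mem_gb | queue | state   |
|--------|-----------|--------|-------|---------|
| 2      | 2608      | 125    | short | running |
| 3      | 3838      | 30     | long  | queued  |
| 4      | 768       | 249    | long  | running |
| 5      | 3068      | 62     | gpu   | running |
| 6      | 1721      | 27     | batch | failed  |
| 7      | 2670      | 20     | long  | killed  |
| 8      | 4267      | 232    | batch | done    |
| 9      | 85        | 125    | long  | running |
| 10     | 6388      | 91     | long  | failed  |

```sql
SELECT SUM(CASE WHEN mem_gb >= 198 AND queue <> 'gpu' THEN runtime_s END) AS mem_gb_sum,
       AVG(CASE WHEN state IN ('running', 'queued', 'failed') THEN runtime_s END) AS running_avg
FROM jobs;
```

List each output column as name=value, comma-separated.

[mem_gb_sum: mem_gb >= 198 AND queue <> 'gpu']
job_id=2: ✗
job_id=3: ✗
job_id=4: ✓ → 768
job_id=5: ✗
job_id=6: ✗
job_id=7: ✗
job_id=8: ✓ → 4267
job_id=9: ✗
job_id=10: ✗
mem_gb_sum = 768 + 4267 = 5035
—
[running_avg: state IN ('running', 'queued', 'failed')]
job_id=2: ✓ → 2608
job_id=3: ✓ → 3838
job_id=4: ✓ → 768
job_id=5: ✓ → 3068
job_id=6: ✓ → 1721
job_id=7: ✗
job_id=8: ✗
job_id=9: ✓ → 85
job_id=10: ✓ → 6388
running_avg = (2608 + 3838 + 768 + 3068 + 1721 + 85 + 6388) / 7 = 2639.4285714286

mem_gb_sum=5035, running_avg=2639.4285714286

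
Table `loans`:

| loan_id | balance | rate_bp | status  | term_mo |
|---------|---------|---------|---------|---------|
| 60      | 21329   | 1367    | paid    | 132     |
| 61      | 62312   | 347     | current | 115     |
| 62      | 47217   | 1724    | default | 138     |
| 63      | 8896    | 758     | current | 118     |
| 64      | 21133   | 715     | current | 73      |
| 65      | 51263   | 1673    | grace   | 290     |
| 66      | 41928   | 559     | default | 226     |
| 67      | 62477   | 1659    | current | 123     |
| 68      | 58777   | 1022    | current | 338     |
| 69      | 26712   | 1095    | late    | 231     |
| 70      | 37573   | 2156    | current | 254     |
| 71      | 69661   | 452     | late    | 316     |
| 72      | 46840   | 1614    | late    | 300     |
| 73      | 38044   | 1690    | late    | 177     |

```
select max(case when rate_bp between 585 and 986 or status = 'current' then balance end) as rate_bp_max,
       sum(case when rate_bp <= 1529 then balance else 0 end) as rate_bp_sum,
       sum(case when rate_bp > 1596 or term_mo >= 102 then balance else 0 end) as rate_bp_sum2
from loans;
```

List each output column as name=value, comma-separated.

[rate_bp_max: rate_bp between 585 and 986 or status = 'current']
loan_id=60: ✗
loan_id=61: ✓ → 62312
loan_id=62: ✗
loan_id=63: ✓ → 8896
loan_id=64: ✓ → 21133
loan_id=65: ✗
loan_id=66: ✗
loan_id=67: ✓ → 62477
loan_id=68: ✓ → 58777
loan_id=69: ✗
loan_id=70: ✓ → 37573
loan_id=71: ✗
loan_id=72: ✗
loan_id=73: ✗
rate_bp_max = MAX(62312, 8896, 21133, 62477, 58777, 37573) = 62477
—
[rate_bp_sum: rate_bp <= 1529]
loan_id=60: ✓ → 21329
loan_id=61: ✓ → 62312
loan_id=62: ✗
loan_id=63: ✓ → 8896
loan_id=64: ✓ → 21133
loan_id=65: ✗
loan_id=66: ✓ → 41928
loan_id=67: ✗
loan_id=68: ✓ → 58777
loan_id=69: ✓ → 26712
loan_id=70: ✗
loan_id=71: ✓ → 69661
loan_id=72: ✗
loan_id=73: ✗
rate_bp_sum = 21329 + 62312 + 8896 + 21133 + 41928 + 58777 + 26712 + 69661 = 310748
—
[rate_bp_sum2: rate_bp > 1596 or term_mo >= 102]
loan_id=60: ✓ → 21329
loan_id=61: ✓ → 62312
loan_id=62: ✓ → 47217
loan_id=63: ✓ → 8896
loan_id=64: ✗
loan_id=65: ✓ → 51263
loan_id=66: ✓ → 41928
loan_id=67: ✓ → 62477
loan_id=68: ✓ → 58777
loan_id=69: ✓ → 26712
loan_id=70: ✓ → 37573
loan_id=71: ✓ → 69661
loan_id=72: ✓ → 46840
loan_id=73: ✓ → 38044
rate_bp_sum2 = 21329 + 62312 + 47217 + 8896 + 51263 + 41928 + 62477 + 58777 + 26712 + 37573 + 69661 + 46840 + 38044 = 573029

rate_bp_max=62477, rate_bp_sum=310748, rate_bp_sum2=573029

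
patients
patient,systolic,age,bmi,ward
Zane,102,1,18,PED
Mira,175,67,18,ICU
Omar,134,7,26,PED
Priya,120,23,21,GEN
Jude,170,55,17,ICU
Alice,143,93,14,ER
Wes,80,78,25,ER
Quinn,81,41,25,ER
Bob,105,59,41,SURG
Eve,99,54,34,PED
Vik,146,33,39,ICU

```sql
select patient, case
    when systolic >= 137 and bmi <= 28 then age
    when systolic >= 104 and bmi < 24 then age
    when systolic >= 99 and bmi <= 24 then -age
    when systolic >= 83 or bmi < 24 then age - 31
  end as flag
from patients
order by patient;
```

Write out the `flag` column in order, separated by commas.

patient=Alice: systolic >= 137 and bmi <= 28 → 93
patient=Bob: systolic >= 83 or bmi < 24 → 28
patient=Eve: systolic >= 83 or bmi < 24 → 23
patient=Jude: systolic >= 137 and bmi <= 28 → 55
patient=Mira: systolic >= 137 and bmi <= 28 → 67
patient=Omar: systolic >= 83 or bmi < 24 → -24
patient=Priya: systolic >= 104 and bmi < 24 → 23
patient=Quinn: (no match → NULL) → NULL
patient=Vik: systolic >= 83 or bmi < 24 → 2
patient=Wes: (no match → NULL) → NULL
patient=Zane: systolic >= 99 and bmi <= 24 → -1

93, 28, 23, 55, 67, -24, 23, NULL, 2, NULL, -1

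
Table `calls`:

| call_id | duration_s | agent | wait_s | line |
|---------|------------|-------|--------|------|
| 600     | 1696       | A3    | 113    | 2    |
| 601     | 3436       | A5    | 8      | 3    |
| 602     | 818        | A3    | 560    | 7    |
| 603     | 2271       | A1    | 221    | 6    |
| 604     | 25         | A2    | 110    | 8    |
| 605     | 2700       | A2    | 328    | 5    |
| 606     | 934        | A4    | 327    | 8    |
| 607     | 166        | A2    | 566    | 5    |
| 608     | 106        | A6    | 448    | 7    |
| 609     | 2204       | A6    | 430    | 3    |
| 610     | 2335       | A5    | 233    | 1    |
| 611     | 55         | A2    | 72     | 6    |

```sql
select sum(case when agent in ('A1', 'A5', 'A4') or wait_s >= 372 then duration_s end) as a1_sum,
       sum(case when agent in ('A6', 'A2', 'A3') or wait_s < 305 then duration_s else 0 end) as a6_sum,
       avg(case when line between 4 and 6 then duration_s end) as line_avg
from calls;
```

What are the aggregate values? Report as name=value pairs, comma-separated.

a1_sum=12270, a6_sum=15812, line_avg=1298

[a1_sum: agent in ('A1', 'A5', 'A4') or wait_s >= 372]
call_id=600: ✗
call_id=601: ✓ → 3436
call_id=602: ✓ → 818
call_id=603: ✓ → 2271
call_id=604: ✗
call_id=605: ✗
call_id=606: ✓ → 934
call_id=607: ✓ → 166
call_id=608: ✓ → 106
call_id=609: ✓ → 2204
call_id=610: ✓ → 2335
call_id=611: ✗
a1_sum = 3436 + 818 + 2271 + 934 + 166 + 106 + 2204 + 2335 = 12270
—
[a6_sum: agent in ('A6', 'A2', 'A3') or wait_s < 305]
call_id=600: ✓ → 1696
call_id=601: ✓ → 3436
call_id=602: ✓ → 818
call_id=603: ✓ → 2271
call_id=604: ✓ → 25
call_id=605: ✓ → 2700
call_id=606: ✗
call_id=607: ✓ → 166
call_id=608: ✓ → 106
call_id=609: ✓ → 2204
call_id=610: ✓ → 2335
call_id=611: ✓ → 55
a6_sum = 1696 + 3436 + 818 + 2271 + 25 + 2700 + 166 + 106 + 2204 + 2335 + 55 = 15812
—
[line_avg: line between 4 and 6]
call_id=600: ✗
call_id=601: ✗
call_id=602: ✗
call_id=603: ✓ → 2271
call_id=604: ✗
call_id=605: ✓ → 2700
call_id=606: ✗
call_id=607: ✓ → 166
call_id=608: ✗
call_id=609: ✗
call_id=610: ✗
call_id=611: ✓ → 55
line_avg = (2271 + 2700 + 166 + 55) / 4 = 1298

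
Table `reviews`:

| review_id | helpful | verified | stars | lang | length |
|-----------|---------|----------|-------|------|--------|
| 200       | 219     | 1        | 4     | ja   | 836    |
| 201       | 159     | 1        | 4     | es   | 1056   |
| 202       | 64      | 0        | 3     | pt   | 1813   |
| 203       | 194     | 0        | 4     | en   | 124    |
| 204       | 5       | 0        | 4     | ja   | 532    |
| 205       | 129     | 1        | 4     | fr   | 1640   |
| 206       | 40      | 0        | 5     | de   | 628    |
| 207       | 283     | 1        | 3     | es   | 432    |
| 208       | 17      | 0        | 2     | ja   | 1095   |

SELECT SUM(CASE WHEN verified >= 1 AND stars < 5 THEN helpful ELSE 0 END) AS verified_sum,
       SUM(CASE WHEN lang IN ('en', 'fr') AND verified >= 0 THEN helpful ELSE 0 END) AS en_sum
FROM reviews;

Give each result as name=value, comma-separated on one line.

verified_sum=790, en_sum=323

[verified_sum: verified >= 1 AND stars < 5]
review_id=200: ✓ → 219
review_id=201: ✓ → 159
review_id=202: ✗
review_id=203: ✗
review_id=204: ✗
review_id=205: ✓ → 129
review_id=206: ✗
review_id=207: ✓ → 283
review_id=208: ✗
verified_sum = 219 + 159 + 129 + 283 = 790
—
[en_sum: lang IN ('en', 'fr') AND verified >= 0]
review_id=200: ✗
review_id=201: ✗
review_id=202: ✗
review_id=203: ✓ → 194
review_id=204: ✗
review_id=205: ✓ → 129
review_id=206: ✗
review_id=207: ✗
review_id=208: ✗
en_sum = 194 + 129 = 323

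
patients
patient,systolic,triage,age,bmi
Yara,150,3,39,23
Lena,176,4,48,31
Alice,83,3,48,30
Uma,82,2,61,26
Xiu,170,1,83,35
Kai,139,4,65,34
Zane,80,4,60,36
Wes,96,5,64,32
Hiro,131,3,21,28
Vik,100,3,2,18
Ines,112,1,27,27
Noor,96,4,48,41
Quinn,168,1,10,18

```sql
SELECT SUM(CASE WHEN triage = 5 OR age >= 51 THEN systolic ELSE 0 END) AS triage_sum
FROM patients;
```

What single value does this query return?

567

patient=Yara: ✗
patient=Lena: ✗
patient=Alice: ✗
patient=Uma: ✓ → 82
patient=Xiu: ✓ → 170
patient=Kai: ✓ → 139
patient=Zane: ✓ → 80
patient=Wes: ✓ → 96
patient=Hiro: ✗
patient=Vik: ✗
patient=Ines: ✗
patient=Noor: ✗
patient=Quinn: ✗
triage_sum = 82 + 170 + 139 + 80 + 96 = 567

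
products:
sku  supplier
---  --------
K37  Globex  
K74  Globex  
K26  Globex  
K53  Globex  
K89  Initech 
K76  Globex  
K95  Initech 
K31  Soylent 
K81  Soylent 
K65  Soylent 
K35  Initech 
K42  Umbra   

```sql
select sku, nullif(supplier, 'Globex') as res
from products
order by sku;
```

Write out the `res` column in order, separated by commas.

sku=K26: supplier=Globex vs Globex: equal → NULL
sku=K31: supplier=Soylent vs Globex: differ → Soylent
sku=K35: supplier=Initech vs Globex: differ → Initech
sku=K37: supplier=Globex vs Globex: equal → NULL
sku=K42: supplier=Umbra vs Globex: differ → Umbra
sku=K53: supplier=Globex vs Globex: equal → NULL
sku=K65: supplier=Soylent vs Globex: differ → Soylent
sku=K74: supplier=Globex vs Globex: equal → NULL
sku=K76: supplier=Globex vs Globex: equal → NULL
sku=K81: supplier=Soylent vs Globex: differ → Soylent
sku=K89: supplier=Initech vs Globex: differ → Initech
sku=K95: supplier=Initech vs Globex: differ → Initech

NULL, Soylent, Initech, NULL, Umbra, NULL, Soylent, NULL, NULL, Soylent, Initech, Initech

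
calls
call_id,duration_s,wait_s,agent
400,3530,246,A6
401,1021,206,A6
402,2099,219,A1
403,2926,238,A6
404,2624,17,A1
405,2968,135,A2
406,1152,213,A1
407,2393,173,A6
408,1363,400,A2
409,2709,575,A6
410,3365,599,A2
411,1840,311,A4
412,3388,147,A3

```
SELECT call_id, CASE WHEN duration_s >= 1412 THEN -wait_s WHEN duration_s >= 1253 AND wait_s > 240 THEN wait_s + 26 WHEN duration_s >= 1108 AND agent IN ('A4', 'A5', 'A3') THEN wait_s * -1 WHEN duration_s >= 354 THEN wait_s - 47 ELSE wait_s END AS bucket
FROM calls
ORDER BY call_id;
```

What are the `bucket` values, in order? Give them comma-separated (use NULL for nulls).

-246, 159, -219, -238, -17, -135, 166, -173, 426, -575, -599, -311, -147

call_id=400: duration_s >= 1412 → -246
call_id=401: duration_s >= 354 → 159
call_id=402: duration_s >= 1412 → -219
call_id=403: duration_s >= 1412 → -238
call_id=404: duration_s >= 1412 → -17
call_id=405: duration_s >= 1412 → -135
call_id=406: duration_s >= 354 → 166
call_id=407: duration_s >= 1412 → -173
call_id=408: duration_s >= 1253 AND wait_s > 240 → 426
call_id=409: duration_s >= 1412 → -575
call_id=410: duration_s >= 1412 → -599
call_id=411: duration_s >= 1412 → -311
call_id=412: duration_s >= 1412 → -147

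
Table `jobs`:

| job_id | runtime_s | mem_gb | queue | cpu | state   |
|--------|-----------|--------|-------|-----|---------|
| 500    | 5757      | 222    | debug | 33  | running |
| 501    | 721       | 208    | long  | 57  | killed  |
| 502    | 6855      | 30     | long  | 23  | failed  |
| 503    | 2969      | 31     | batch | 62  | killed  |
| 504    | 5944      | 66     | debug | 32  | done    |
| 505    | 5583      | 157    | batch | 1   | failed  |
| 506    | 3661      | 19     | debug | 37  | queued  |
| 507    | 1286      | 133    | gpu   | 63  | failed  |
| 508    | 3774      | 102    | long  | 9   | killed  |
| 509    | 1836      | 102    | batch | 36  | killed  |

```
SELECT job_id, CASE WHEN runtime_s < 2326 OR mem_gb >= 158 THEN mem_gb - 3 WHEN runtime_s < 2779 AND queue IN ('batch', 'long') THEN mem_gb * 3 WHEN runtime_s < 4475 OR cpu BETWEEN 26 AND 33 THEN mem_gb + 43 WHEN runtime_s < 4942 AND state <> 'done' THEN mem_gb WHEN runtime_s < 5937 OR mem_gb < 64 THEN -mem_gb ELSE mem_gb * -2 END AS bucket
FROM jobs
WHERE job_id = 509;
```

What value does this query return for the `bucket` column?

99

job_id = 509: runtime_s=1836, mem_gb=102, queue=batch, cpu=36, state=killed.
runtime_s < 2326 OR mem_gb >= 158 → true → 99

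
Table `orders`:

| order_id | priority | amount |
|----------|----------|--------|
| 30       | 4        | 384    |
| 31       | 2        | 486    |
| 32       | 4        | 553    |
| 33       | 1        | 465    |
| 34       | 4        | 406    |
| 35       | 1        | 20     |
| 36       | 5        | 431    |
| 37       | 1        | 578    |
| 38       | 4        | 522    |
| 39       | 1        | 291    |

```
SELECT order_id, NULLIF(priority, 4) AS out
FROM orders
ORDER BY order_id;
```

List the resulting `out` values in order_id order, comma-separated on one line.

NULL, 2, NULL, 1, NULL, 1, 5, 1, NULL, 1

order_id=30: priority=4 vs 4: equal → NULL
order_id=31: priority=2 vs 4: differ → 2
order_id=32: priority=4 vs 4: equal → NULL
order_id=33: priority=1 vs 4: differ → 1
order_id=34: priority=4 vs 4: equal → NULL
order_id=35: priority=1 vs 4: differ → 1
order_id=36: priority=5 vs 4: differ → 5
order_id=37: priority=1 vs 4: differ → 1
order_id=38: priority=4 vs 4: equal → NULL
order_id=39: priority=1 vs 4: differ → 1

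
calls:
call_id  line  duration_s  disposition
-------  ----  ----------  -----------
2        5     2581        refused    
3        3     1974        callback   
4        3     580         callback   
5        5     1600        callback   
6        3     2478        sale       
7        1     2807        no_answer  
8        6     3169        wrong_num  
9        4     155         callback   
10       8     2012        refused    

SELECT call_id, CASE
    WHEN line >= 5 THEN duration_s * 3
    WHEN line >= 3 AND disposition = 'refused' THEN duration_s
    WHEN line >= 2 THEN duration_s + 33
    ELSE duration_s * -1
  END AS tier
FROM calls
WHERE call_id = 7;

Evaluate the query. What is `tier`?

call_id = 7: line=1, duration_s=2807, disposition=no_answer.
line >= 5 → false
line >= 3 AND disposition = 'refused' → false
line >= 2 → false
No prior WHEN matched → ELSE → -2807

-2807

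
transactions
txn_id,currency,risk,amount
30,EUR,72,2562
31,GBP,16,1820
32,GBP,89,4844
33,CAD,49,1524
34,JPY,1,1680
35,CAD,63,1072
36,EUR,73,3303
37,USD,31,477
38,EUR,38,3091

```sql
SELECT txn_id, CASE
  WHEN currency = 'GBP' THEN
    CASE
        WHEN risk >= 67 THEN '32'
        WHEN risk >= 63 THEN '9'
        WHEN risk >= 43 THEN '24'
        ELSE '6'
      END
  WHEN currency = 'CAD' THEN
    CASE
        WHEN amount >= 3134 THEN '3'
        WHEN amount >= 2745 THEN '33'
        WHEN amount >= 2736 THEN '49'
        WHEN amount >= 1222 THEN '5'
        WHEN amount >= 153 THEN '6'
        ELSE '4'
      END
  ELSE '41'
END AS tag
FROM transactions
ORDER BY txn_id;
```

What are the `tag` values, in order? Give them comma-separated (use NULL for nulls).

41, 6, 32, 5, 41, 6, 41, 41, 41

txn_id=30: currency='EUR' → outer ELSE → 41
txn_id=31: currency='GBP' → inner[ELSE] → 6
txn_id=32: currency='GBP' → inner[risk >= 67] → 32
txn_id=33: currency='CAD' → inner[amount >= 1222] → 5
txn_id=34: currency='JPY' → outer ELSE → 41
txn_id=35: currency='CAD' → inner[amount >= 153] → 6
txn_id=36: currency='EUR' → outer ELSE → 41
txn_id=37: currency='USD' → outer ELSE → 41
txn_id=38: currency='EUR' → outer ELSE → 41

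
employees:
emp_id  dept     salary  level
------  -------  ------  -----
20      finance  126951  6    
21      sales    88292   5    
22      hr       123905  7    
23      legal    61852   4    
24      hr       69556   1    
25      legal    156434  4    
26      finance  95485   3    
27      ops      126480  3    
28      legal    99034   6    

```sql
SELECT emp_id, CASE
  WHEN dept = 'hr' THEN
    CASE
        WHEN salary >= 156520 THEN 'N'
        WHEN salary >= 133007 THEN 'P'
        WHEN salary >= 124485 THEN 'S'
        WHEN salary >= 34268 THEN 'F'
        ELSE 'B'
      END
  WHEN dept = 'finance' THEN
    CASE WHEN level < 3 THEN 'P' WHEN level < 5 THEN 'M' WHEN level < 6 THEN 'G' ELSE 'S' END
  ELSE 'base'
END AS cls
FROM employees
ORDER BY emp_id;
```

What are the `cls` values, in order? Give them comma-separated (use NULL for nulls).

S, base, F, base, F, base, M, base, base

emp_id=20: dept='finance' → inner[ELSE] → S
emp_id=21: dept='sales' → outer ELSE → base
emp_id=22: dept='hr' → inner[salary >= 34268] → F
emp_id=23: dept='legal' → outer ELSE → base
emp_id=24: dept='hr' → inner[salary >= 34268] → F
emp_id=25: dept='legal' → outer ELSE → base
emp_id=26: dept='finance' → inner[level < 5] → M
emp_id=27: dept='ops' → outer ELSE → base
emp_id=28: dept='legal' → outer ELSE → base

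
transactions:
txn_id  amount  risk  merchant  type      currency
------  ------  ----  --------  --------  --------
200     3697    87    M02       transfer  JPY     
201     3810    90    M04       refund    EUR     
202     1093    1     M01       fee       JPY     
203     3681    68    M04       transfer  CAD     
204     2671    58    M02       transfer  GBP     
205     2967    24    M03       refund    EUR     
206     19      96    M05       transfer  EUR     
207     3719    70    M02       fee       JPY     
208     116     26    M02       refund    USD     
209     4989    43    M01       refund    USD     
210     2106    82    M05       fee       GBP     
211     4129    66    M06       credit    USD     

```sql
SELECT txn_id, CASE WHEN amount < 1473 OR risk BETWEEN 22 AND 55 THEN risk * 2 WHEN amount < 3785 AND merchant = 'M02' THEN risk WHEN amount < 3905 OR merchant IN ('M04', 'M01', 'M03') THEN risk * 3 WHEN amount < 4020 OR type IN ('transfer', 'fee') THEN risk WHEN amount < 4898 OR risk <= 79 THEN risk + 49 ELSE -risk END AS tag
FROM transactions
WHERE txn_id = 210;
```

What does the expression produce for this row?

246

txn_id = 210: amount=2106, risk=82, merchant=M05, type=fee, currency=GBP.
amount < 1473 OR risk BETWEEN 22 AND 55 → false
amount < 3785 AND merchant = 'M02' → false
amount < 3905 OR merchant IN ('M04', 'M01', 'M03') → true → 246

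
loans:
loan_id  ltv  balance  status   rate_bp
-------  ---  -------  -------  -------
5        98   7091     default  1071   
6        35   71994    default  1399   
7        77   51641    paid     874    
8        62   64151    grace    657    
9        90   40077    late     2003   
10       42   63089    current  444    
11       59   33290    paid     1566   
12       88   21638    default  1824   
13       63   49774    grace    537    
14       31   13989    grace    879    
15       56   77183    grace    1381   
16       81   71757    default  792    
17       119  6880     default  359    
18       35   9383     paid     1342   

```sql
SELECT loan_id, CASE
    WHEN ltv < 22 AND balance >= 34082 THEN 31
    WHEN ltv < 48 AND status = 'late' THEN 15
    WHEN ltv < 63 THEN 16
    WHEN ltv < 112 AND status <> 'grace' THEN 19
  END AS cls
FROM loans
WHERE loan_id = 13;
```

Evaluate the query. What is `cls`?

loan_id = 13: ltv=63, balance=49774, status=grace, rate_bp=537.
ltv < 22 AND balance >= 34082 → false
ltv < 48 AND status = 'late' → false
ltv < 63 → false
ltv < 112 AND status <> 'grace' → false
No WHEN matched and there is no ELSE, so the CASE yields NULL.

NULL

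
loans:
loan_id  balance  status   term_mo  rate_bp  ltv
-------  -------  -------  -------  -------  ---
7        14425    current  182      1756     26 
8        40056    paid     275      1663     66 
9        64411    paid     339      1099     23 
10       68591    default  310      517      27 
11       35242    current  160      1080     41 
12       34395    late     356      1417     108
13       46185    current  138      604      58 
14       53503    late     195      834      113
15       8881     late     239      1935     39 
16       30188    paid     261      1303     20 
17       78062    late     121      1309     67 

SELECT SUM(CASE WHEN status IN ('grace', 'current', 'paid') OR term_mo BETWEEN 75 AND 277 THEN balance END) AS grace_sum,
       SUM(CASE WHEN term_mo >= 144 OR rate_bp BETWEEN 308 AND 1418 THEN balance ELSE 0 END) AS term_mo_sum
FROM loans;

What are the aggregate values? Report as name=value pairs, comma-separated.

[grace_sum: status IN ('grace', 'current', 'paid') OR term_mo BETWEEN 75 AND 277]
loan_id=7: ✓ → 14425
loan_id=8: ✓ → 40056
loan_id=9: ✓ → 64411
loan_id=10: ✗
loan_id=11: ✓ → 35242
loan_id=12: ✗
loan_id=13: ✓ → 46185
loan_id=14: ✓ → 53503
loan_id=15: ✓ → 8881
loan_id=16: ✓ → 30188
loan_id=17: ✓ → 78062
grace_sum = 14425 + 40056 + 64411 + 35242 + 46185 + 53503 + 8881 + 30188 + 78062 = 370953
—
[term_mo_sum: term_mo >= 144 OR rate_bp BETWEEN 308 AND 1418]
loan_id=7: ✓ → 14425
loan_id=8: ✓ → 40056
loan_id=9: ✓ → 64411
loan_id=10: ✓ → 68591
loan_id=11: ✓ → 35242
loan_id=12: ✓ → 34395
loan_id=13: ✓ → 46185
loan_id=14: ✓ → 53503
loan_id=15: ✓ → 8881
loan_id=16: ✓ → 30188
loan_id=17: ✓ → 78062
term_mo_sum = 14425 + 40056 + 64411 + 68591 + 35242 + 34395 + 46185 + 53503 + 8881 + 30188 + 78062 = 473939

grace_sum=370953, term_mo_sum=473939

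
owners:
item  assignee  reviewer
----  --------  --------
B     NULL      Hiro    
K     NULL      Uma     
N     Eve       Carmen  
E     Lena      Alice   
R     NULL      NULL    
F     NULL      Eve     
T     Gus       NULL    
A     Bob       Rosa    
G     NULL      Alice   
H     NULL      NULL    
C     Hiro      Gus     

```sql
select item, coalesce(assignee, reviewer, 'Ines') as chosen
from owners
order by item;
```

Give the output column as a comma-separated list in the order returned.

Bob, Hiro, Hiro, Lena, Eve, Alice, Ines, Uma, Eve, Ines, Gus

item=A: assignee=Bob → Bob
item=B: assignee=NULL, reviewer=Hiro → Hiro
item=C: assignee=Hiro → Hiro
item=E: assignee=Lena → Lena
item=F: assignee=NULL, reviewer=Eve → Eve
item=G: assignee=NULL, reviewer=Alice → Alice
item=H: assignee=NULL, reviewer=NULL, → literal Ines → Ines
item=K: assignee=NULL, reviewer=Uma → Uma
item=N: assignee=Eve → Eve
item=R: assignee=NULL, reviewer=NULL, → literal Ines → Ines
item=T: assignee=Gus → Gus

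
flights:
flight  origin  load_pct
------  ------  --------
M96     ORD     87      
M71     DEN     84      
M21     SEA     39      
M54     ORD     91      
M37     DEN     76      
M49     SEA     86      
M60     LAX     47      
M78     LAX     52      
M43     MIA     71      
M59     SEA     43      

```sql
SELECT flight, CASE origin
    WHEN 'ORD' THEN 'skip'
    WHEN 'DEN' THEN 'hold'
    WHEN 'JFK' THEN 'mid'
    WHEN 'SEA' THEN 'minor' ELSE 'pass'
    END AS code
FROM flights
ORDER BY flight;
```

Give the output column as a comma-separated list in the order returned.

flight=M21: origin='SEA' → minor
flight=M37: origin='DEN' → hold
flight=M43: ELSE → pass
flight=M49: origin='SEA' → minor
flight=M54: origin='ORD' → skip
flight=M59: origin='SEA' → minor
flight=M60: ELSE → pass
flight=M71: origin='DEN' → hold
flight=M78: ELSE → pass
flight=M96: origin='ORD' → skip

minor, hold, pass, minor, skip, minor, pass, hold, pass, skip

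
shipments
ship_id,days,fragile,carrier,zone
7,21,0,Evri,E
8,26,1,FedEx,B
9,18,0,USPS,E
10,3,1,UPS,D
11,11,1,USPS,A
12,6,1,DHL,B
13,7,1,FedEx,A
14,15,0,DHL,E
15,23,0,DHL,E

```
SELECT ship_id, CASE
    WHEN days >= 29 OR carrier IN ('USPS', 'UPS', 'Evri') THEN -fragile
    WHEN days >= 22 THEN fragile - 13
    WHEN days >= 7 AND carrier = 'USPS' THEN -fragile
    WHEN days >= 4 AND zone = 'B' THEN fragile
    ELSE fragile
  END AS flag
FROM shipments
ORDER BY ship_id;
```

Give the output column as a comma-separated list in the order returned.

ship_id=7: days >= 29 OR carrier IN ('USPS', 'UPS', 'Evri') → 0
ship_id=8: days >= 22 → -12
ship_id=9: days >= 29 OR carrier IN ('USPS', 'UPS', 'Evri') → 0
ship_id=10: days >= 29 OR carrier IN ('USPS', 'UPS', 'Evri') → -1
ship_id=11: days >= 29 OR carrier IN ('USPS', 'UPS', 'Evri') → -1
ship_id=12: days >= 4 AND zone = 'B' → 1
ship_id=13: ELSE → 1
ship_id=14: ELSE → 0
ship_id=15: days >= 22 → -13

0, -12, 0, -1, -1, 1, 1, 0, -13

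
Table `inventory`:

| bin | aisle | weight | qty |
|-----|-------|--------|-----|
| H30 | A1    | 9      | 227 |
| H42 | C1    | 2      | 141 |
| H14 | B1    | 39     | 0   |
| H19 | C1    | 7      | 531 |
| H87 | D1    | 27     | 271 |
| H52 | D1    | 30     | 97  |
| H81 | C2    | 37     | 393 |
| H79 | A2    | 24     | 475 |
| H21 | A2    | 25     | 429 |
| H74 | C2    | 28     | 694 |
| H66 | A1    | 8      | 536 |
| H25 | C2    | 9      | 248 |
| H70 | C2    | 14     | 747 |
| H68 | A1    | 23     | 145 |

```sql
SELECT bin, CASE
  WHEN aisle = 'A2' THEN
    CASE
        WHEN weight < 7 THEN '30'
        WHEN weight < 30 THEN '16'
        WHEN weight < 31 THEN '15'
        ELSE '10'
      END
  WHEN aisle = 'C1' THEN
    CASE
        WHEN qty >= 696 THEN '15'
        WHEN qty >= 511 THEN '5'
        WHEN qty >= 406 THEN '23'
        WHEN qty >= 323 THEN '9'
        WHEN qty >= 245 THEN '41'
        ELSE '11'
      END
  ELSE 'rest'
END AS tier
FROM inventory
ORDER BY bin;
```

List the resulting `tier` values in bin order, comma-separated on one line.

rest, 5, 16, rest, rest, 11, rest, rest, rest, rest, rest, 16, rest, rest

bin=H14: aisle='B1' → outer ELSE → rest
bin=H19: aisle='C1' → inner[qty >= 511] → 5
bin=H21: aisle='A2' → inner[weight < 30] → 16
bin=H25: aisle='C2' → outer ELSE → rest
bin=H30: aisle='A1' → outer ELSE → rest
bin=H42: aisle='C1' → inner[ELSE] → 11
bin=H52: aisle='D1' → outer ELSE → rest
bin=H66: aisle='A1' → outer ELSE → rest
bin=H68: aisle='A1' → outer ELSE → rest
bin=H70: aisle='C2' → outer ELSE → rest
bin=H74: aisle='C2' → outer ELSE → rest
bin=H79: aisle='A2' → inner[weight < 30] → 16
bin=H81: aisle='C2' → outer ELSE → rest
bin=H87: aisle='D1' → outer ELSE → rest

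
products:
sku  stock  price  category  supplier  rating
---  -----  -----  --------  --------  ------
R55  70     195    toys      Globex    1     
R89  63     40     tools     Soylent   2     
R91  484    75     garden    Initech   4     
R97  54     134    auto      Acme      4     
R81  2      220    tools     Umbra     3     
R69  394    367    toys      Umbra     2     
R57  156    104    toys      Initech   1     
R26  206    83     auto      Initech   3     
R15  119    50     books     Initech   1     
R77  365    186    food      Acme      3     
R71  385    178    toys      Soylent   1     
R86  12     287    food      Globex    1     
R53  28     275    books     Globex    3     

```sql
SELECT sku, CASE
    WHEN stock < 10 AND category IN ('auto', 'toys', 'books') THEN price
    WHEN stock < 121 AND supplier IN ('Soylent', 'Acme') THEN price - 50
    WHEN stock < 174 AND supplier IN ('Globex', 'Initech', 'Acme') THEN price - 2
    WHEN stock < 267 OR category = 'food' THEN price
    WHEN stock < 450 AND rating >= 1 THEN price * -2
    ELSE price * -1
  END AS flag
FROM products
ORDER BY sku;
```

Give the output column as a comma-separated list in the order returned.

48, 83, 273, 193, 102, -734, -356, 186, 220, 285, -10, -75, 84

sku=R15: stock < 174 AND supplier IN ('Globex', 'Initech', 'Acme') → 48
sku=R26: stock < 267 OR category = 'food' → 83
sku=R53: stock < 174 AND supplier IN ('Globex', 'Initech', 'Acme') → 273
sku=R55: stock < 174 AND supplier IN ('Globex', 'Initech', 'Acme') → 193
sku=R57: stock < 174 AND supplier IN ('Globex', 'Initech', 'Acme') → 102
sku=R69: stock < 450 AND rating >= 1 → -734
sku=R71: stock < 450 AND rating >= 1 → -356
sku=R77: stock < 267 OR category = 'food' → 186
sku=R81: stock < 267 OR category = 'food' → 220
sku=R86: stock < 174 AND supplier IN ('Globex', 'Initech', 'Acme') → 285
sku=R89: stock < 121 AND supplier IN ('Soylent', 'Acme') → -10
sku=R91: ELSE → -75
sku=R97: stock < 121 AND supplier IN ('Soylent', 'Acme') → 84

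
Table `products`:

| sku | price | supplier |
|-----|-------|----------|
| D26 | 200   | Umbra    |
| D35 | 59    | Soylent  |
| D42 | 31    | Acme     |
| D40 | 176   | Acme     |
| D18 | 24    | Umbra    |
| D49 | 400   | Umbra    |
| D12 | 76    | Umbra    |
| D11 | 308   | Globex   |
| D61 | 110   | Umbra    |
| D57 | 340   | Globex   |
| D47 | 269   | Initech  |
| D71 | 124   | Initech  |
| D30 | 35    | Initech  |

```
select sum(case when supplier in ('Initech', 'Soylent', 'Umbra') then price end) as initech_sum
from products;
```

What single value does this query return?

1297

sku=D26: ✓ → 200
sku=D35: ✓ → 59
sku=D42: ✗
sku=D40: ✗
sku=D18: ✓ → 24
sku=D49: ✓ → 400
sku=D12: ✓ → 76
sku=D11: ✗
sku=D61: ✓ → 110
sku=D57: ✗
sku=D47: ✓ → 269
sku=D71: ✓ → 124
sku=D30: ✓ → 35
initech_sum = 200 + 59 + 24 + 400 + 76 + 110 + 269 + 124 + 35 = 1297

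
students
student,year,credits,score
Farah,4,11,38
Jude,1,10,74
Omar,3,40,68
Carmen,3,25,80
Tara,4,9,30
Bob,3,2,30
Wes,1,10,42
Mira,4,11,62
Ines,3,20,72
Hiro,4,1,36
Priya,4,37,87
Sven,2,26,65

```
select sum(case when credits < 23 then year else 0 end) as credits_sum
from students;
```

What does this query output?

student=Farah: ✓ → 4
student=Jude: ✓ → 1
student=Omar: ✗
student=Carmen: ✗
student=Tara: ✓ → 4
student=Bob: ✓ → 3
student=Wes: ✓ → 1
student=Mira: ✓ → 4
student=Ines: ✓ → 3
student=Hiro: ✓ → 4
student=Priya: ✗
student=Sven: ✗
credits_sum = 4 + 1 + 4 + 3 + 1 + 4 + 3 + 4 = 24

24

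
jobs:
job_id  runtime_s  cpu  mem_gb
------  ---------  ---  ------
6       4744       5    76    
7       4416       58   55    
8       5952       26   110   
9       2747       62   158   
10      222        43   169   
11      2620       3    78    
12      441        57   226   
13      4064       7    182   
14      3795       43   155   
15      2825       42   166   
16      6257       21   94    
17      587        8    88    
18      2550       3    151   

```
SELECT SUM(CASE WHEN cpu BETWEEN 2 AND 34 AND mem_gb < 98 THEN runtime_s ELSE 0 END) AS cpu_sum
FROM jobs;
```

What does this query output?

job_id=6: ✓ → 4744
job_id=7: ✗
job_id=8: ✗
job_id=9: ✗
job_id=10: ✗
job_id=11: ✓ → 2620
job_id=12: ✗
job_id=13: ✗
job_id=14: ✗
job_id=15: ✗
job_id=16: ✓ → 6257
job_id=17: ✓ → 587
job_id=18: ✗
cpu_sum = 4744 + 2620 + 6257 + 587 = 14208

14208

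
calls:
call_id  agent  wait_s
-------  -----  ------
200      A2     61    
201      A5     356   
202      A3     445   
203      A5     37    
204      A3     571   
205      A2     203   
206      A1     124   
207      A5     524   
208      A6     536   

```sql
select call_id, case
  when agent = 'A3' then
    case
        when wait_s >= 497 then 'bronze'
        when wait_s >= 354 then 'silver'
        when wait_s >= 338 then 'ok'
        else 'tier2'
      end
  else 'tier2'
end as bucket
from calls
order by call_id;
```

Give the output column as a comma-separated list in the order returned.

call_id=200: agent='A2' → outer ELSE → tier2
call_id=201: agent='A5' → outer ELSE → tier2
call_id=202: agent='A3' → inner[wait_s >= 354] → silver
call_id=203: agent='A5' → outer ELSE → tier2
call_id=204: agent='A3' → inner[wait_s >= 497] → bronze
call_id=205: agent='A2' → outer ELSE → tier2
call_id=206: agent='A1' → outer ELSE → tier2
call_id=207: agent='A5' → outer ELSE → tier2
call_id=208: agent='A6' → outer ELSE → tier2

tier2, tier2, silver, tier2, bronze, tier2, tier2, tier2, tier2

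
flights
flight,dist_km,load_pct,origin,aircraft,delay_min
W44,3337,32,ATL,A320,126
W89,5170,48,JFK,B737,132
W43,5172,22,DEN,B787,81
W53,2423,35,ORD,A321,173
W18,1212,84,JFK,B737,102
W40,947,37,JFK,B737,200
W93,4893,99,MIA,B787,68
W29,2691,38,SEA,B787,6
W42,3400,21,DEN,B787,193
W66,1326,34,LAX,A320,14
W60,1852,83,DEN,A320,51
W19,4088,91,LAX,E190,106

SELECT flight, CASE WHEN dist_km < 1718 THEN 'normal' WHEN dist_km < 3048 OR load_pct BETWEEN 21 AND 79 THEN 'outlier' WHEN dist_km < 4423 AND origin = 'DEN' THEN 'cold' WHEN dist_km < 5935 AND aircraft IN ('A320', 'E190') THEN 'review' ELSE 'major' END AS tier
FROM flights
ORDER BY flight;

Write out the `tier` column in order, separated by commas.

normal, review, outlier, normal, outlier, outlier, outlier, outlier, outlier, normal, outlier, major

flight=W18: dist_km < 1718 → normal
flight=W19: dist_km < 5935 AND aircraft IN ('A320', 'E190') → review
flight=W29: dist_km < 3048 OR load_pct BETWEEN 21 AND 79 → outlier
flight=W40: dist_km < 1718 → normal
flight=W42: dist_km < 3048 OR load_pct BETWEEN 21 AND 79 → outlier
flight=W43: dist_km < 3048 OR load_pct BETWEEN 21 AND 79 → outlier
flight=W44: dist_km < 3048 OR load_pct BETWEEN 21 AND 79 → outlier
flight=W53: dist_km < 3048 OR load_pct BETWEEN 21 AND 79 → outlier
flight=W60: dist_km < 3048 OR load_pct BETWEEN 21 AND 79 → outlier
flight=W66: dist_km < 1718 → normal
flight=W89: dist_km < 3048 OR load_pct BETWEEN 21 AND 79 → outlier
flight=W93: ELSE → major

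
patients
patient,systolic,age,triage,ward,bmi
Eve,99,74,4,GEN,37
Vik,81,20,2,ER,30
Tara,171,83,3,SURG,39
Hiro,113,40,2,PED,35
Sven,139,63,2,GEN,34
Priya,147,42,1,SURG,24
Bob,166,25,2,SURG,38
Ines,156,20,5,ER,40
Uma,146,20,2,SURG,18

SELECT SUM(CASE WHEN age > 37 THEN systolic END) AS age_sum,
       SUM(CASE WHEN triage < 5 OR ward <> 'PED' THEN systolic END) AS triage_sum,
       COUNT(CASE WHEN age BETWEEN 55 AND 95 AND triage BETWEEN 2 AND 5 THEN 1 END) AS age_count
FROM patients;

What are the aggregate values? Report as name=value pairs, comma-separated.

[age_sum: age > 37]
patient=Eve: ✓ → 99
patient=Vik: ✗
patient=Tara: ✓ → 171
patient=Hiro: ✓ → 113
patient=Sven: ✓ → 139
patient=Priya: ✓ → 147
patient=Bob: ✗
patient=Ines: ✗
patient=Uma: ✗
age_sum = 99 + 171 + 113 + 139 + 147 = 669
—
[triage_sum: triage < 5 OR ward <> 'PED']
patient=Eve: ✓ → 99
patient=Vik: ✓ → 81
patient=Tara: ✓ → 171
patient=Hiro: ✓ → 113
patient=Sven: ✓ → 139
patient=Priya: ✓ → 147
patient=Bob: ✓ → 166
patient=Ines: ✓ → 156
patient=Uma: ✓ → 146
triage_sum = 99 + 81 + 171 + 113 + 139 + 147 + 166 + 156 + 146 = 1218
—
[age_count: age BETWEEN 55 AND 95 AND triage BETWEEN 2 AND 5]
patient=Eve: ✓ → 1
patient=Vik: ✗
patient=Tara: ✓ → 1
patient=Hiro: ✗
patient=Sven: ✓ → 1
patient=Priya: ✗
patient=Bob: ✗
patient=Ines: ✗
patient=Uma: ✗
age_count = COUNT(1, 1, 1) = 3

age_sum=669, triage_sum=1218, age_count=3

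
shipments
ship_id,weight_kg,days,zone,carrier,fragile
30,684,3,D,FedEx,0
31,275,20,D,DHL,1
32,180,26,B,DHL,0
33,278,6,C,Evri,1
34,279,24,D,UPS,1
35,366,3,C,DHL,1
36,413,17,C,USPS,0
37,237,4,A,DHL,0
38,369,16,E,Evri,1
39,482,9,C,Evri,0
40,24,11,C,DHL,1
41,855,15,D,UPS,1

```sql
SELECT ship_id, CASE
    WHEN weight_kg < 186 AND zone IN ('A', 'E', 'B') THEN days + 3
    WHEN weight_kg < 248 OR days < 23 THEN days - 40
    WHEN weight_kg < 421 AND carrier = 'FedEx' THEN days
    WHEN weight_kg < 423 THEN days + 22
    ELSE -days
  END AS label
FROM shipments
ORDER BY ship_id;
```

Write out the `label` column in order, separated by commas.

ship_id=30: weight_kg < 248 OR days < 23 → -37
ship_id=31: weight_kg < 248 OR days < 23 → -20
ship_id=32: weight_kg < 186 AND zone IN ('A', 'E', 'B') → 29
ship_id=33: weight_kg < 248 OR days < 23 → -34
ship_id=34: weight_kg < 423 → 46
ship_id=35: weight_kg < 248 OR days < 23 → -37
ship_id=36: weight_kg < 248 OR days < 23 → -23
ship_id=37: weight_kg < 248 OR days < 23 → -36
ship_id=38: weight_kg < 248 OR days < 23 → -24
ship_id=39: weight_kg < 248 OR days < 23 → -31
ship_id=40: weight_kg < 248 OR days < 23 → -29
ship_id=41: weight_kg < 248 OR days < 23 → -25

-37, -20, 29, -34, 46, -37, -23, -36, -24, -31, -29, -25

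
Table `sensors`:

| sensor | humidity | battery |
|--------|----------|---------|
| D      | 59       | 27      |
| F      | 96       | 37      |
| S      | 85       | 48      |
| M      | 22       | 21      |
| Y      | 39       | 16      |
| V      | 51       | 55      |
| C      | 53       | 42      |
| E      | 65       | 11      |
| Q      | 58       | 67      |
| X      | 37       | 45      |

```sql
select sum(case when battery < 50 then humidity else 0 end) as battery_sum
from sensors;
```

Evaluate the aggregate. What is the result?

456

sensor=D: ✓ → 59
sensor=F: ✓ → 96
sensor=S: ✓ → 85
sensor=M: ✓ → 22
sensor=Y: ✓ → 39
sensor=V: ✗
sensor=C: ✓ → 53
sensor=E: ✓ → 65
sensor=Q: ✗
sensor=X: ✓ → 37
battery_sum = 59 + 96 + 85 + 22 + 39 + 53 + 65 + 37 = 456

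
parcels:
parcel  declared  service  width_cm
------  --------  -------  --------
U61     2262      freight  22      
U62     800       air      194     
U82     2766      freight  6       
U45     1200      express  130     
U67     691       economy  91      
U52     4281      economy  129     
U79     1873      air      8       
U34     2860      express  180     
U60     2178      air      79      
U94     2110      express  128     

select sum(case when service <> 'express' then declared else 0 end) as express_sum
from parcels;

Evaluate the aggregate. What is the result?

parcel=U61: ✓ → 2262
parcel=U62: ✓ → 800
parcel=U82: ✓ → 2766
parcel=U45: ✗
parcel=U67: ✓ → 691
parcel=U52: ✓ → 4281
parcel=U79: ✓ → 1873
parcel=U34: ✗
parcel=U60: ✓ → 2178
parcel=U94: ✗
express_sum = 2262 + 800 + 2766 + 691 + 4281 + 1873 + 2178 = 14851

14851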